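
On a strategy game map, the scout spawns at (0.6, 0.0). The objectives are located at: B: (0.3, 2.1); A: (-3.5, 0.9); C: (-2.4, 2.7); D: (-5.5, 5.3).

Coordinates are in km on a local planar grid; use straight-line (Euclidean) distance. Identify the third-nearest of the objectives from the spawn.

A

Distance to each, sorted:
B: 2.1 km
C: 4.0 km
A: 4.2 km
D: 8.1 km
The third-nearest is A at 4.2 km.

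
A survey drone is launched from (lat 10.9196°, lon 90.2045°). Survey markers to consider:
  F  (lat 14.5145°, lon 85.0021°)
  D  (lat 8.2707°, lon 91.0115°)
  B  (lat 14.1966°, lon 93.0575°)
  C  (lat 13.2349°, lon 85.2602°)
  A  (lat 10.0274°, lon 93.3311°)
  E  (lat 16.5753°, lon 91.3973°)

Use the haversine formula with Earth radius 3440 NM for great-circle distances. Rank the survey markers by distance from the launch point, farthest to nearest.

F, E, C, B, A, D

Computing each great-circle distance from (lat 10.9196°, lon 90.2045°):
F (lat 14.5145°, lon 85.0021°): 373.3 NM
E (lat 16.5753°, lon 91.3973°): 346.6 NM
C (lat 13.2349°, lon 85.2602°): 321.8 NM
B (lat 14.1966°, lon 93.0575°): 258.2 NM
A (lat 10.0274°, lon 93.3311°): 192.2 NM
D (lat 8.2707°, lon 91.0115°): 166.1 NM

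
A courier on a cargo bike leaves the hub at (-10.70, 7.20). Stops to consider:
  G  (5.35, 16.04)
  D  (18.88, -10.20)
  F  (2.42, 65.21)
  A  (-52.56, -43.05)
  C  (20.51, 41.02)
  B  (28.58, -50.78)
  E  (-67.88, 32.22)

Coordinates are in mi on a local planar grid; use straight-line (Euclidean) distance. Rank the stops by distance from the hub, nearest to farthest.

Distances from the hub:
G (5.35, 16.04): 18.3 mi
D (18.88, -10.20): 34.3 mi
C (20.51, 41.02): 46.0 mi
F (2.42, 65.21): 59.5 mi
E (-67.88, 32.22): 62.4 mi
A (-52.56, -43.05): 65.4 mi
B (28.58, -50.78): 70.0 mi

G, D, C, F, E, A, B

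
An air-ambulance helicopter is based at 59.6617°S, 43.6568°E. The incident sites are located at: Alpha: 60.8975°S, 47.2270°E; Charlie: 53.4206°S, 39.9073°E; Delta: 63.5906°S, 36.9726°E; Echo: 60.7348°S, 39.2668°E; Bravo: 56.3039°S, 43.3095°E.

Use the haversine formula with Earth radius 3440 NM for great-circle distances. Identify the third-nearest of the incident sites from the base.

Distances from the base (59.6617°S, 43.6568°E):
Alpha: 129.6 NM
Echo: 145.9 NM
Bravo: 201.9 NM
Delta: 303.0 NM
Charlie: 394.6 NM
The third-nearest is Bravo at 201.9 NM.

Bravo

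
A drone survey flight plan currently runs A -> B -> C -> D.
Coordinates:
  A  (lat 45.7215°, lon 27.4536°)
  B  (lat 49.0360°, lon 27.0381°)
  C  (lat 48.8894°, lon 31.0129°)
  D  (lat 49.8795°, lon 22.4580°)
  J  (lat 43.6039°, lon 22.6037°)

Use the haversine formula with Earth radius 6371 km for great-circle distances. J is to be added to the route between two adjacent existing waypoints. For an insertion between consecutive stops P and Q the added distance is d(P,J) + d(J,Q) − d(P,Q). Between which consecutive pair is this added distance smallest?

Added distance for inserting J between each consecutive pair:
A–B: 773.2 km
B–C: 1275.4 km
C–D: 942.2 km
Smallest added distance is 773.2 km, inserting between A and B.

between A and B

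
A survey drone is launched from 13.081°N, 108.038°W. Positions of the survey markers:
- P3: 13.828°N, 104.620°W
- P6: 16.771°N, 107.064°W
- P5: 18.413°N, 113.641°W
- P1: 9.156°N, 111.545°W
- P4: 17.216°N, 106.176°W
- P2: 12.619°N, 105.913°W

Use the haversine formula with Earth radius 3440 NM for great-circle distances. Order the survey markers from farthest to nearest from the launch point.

P5, P1, P4, P6, P3, P2

Distance from the launch point at 13.081°N, 108.038°W to each:
P5 18.413°N, 113.641°W: 455.2 NM
P1 9.156°N, 111.545°W: 313.4 NM
P4 17.216°N, 106.176°W: 270.7 NM
P6 16.771°N, 107.064°W: 228.6 NM
P3 13.828°N, 104.620°W: 204.6 NM
P2 12.619°N, 105.913°W: 127.4 NM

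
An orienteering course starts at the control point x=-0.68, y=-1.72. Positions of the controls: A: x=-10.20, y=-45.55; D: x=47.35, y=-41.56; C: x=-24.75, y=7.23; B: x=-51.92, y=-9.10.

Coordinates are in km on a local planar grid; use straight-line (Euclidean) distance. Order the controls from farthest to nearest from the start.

D, B, A, C

Distance from the start at x=-0.68, y=-1.72 to each:
D x=47.35, y=-41.56: 62.4 km
B x=-51.92, y=-9.10: 51.8 km
A x=-10.20, y=-45.55: 44.9 km
C x=-24.75, y=7.23: 25.7 km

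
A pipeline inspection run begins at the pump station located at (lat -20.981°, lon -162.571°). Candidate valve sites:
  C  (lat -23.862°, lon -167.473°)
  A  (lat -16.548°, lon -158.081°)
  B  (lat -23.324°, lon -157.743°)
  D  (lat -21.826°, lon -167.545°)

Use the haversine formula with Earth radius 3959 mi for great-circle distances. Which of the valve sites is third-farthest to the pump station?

B

Distance to each, sorted:
A: 424.3 mi
C: 371.0 mi
B: 348.8 mi
D: 325.3 mi
The third-farthest is B at 348.8 mi.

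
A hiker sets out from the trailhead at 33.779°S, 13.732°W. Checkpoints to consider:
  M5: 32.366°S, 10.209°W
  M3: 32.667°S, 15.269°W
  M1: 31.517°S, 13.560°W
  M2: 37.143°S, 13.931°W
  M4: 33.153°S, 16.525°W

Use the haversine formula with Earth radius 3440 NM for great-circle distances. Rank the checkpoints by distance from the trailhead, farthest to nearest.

Computing each great-circle distance from 33.779°S, 13.732°W:
M2 37.143°S, 13.931°W: 202.2 NM
M5 32.366°S, 10.209°W: 196.5 NM
M4 33.153°S, 16.525°W: 144.8 NM
M1 31.517°S, 13.560°W: 136.1 NM
M3 32.667°S, 15.269°W: 102.1 NM

M2, M5, M4, M1, M3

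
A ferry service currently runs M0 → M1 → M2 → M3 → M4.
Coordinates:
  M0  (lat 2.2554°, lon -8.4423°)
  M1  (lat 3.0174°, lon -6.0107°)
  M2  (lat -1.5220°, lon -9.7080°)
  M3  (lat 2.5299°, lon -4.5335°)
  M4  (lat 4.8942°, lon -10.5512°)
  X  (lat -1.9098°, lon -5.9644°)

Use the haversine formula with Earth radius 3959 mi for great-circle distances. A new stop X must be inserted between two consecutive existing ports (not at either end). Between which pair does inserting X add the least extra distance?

Added distance for inserting X between each consecutive pair:
M0–M1: 499.4 mi
M1–M2: 195.9 mi
M2–M3: 128.2 mi
M3–M4: 443.2 mi
Smallest added distance is 128.2 mi, inserting between M2 and M3.

between M2 and M3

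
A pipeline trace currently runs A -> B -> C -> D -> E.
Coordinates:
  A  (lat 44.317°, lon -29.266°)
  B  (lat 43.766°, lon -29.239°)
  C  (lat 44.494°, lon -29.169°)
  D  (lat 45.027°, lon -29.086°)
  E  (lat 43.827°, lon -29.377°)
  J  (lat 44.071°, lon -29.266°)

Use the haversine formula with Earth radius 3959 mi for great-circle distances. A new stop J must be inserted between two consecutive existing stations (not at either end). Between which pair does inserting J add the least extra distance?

Added distance for inserting J between each consecutive pair:
A–B: 0.0 mi
B–C: 0.3 mi
C–D: 59.2 mi
D–E: 0.2 mi
Smallest added distance is 0.0 mi, inserting between A and B.

between A and B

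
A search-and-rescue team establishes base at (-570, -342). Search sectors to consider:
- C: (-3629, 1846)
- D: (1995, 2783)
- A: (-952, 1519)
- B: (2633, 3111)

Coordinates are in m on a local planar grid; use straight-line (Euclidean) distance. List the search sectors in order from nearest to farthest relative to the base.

A, C, D, B

Distances from the base:
A (-952, 1519): 1899.8 m
C (-3629, 1846): 3761.0 m
D (1995, 2783): 4042.9 m
B (2633, 3111): 4709.8 m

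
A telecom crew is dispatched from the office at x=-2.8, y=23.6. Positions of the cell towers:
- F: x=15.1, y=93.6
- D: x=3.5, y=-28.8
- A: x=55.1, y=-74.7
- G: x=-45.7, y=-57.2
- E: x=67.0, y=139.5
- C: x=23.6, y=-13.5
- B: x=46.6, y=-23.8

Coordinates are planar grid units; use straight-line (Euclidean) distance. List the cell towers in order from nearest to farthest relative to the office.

C, D, B, F, G, A, E

Computing each straight-line distance from x=-2.8, y=23.6:
C x=23.6, y=-13.5: 45.5
D x=3.5, y=-28.8: 52.8
B x=46.6, y=-23.8: 68.5
F x=15.1, y=93.6: 72.3
G x=-45.7, y=-57.2: 91.5
A x=55.1, y=-74.7: 114.1
E x=67.0, y=139.5: 135.3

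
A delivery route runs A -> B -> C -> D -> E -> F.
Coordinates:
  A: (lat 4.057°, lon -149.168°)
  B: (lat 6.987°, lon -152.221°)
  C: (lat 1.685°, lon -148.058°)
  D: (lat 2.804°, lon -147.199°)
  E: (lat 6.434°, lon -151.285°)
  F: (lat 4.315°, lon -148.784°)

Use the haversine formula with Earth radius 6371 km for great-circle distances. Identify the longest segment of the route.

Leg distances:
A→B: 469.4 km
B→C: 748.6 km
C→D: 156.8 km
D→E: 606.6 km
E→F: 363.6 km
The longest leg is B–C at 748.6 km.

B–C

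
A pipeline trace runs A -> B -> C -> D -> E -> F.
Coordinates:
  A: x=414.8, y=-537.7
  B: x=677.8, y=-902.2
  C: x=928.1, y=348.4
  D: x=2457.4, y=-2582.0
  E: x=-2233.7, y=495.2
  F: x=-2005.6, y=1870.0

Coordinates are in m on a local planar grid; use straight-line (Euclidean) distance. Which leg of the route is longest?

Leg distances:
A→B: 449.5 m
B→C: 1275.4 m
C→D: 3305.5 m
D→E: 5610.3 m
E→F: 1393.6 m
The longest leg is D–E at 5610.3 m.

D–E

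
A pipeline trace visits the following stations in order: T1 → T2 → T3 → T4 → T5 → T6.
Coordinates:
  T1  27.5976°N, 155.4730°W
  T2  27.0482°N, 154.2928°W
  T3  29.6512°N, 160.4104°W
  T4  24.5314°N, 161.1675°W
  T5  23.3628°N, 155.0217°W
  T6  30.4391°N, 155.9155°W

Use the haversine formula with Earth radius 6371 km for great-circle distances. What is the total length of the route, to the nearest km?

Leg distances:
T1→T2: 131.6 km  (cumulative 131.6 km)
T2→T3: 664.8 km  (cumulative 796.4 km)
T3→T4: 574.2 km  (cumulative 1370.6 km)
T4→T5: 637.9 km  (cumulative 2008.5 km)
T5→T6: 791.8 km  (cumulative 2800.3 km)
Total route length ≈ 2800 km.

2800 km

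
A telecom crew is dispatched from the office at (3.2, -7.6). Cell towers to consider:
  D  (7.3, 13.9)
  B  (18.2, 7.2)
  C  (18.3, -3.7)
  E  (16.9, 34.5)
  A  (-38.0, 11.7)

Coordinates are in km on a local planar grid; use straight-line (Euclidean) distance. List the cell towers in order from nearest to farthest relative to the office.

C, B, D, E, A

Distances from the office:
C (18.3, -3.7): 15.6 km
B (18.2, 7.2): 21.1 km
D (7.3, 13.9): 21.9 km
E (16.9, 34.5): 44.3 km
A (-38.0, 11.7): 45.5 km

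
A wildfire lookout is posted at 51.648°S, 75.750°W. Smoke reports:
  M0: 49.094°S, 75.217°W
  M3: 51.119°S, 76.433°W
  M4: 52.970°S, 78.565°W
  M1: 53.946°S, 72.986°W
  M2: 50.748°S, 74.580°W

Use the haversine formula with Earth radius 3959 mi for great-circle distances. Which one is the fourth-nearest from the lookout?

M0

Distances from the lookout (51.648°S, 75.750°W):
M3: 46.9 mi
M2: 80.2 mi
M4: 149.9 mi
M0: 178.0 mi
M1: 196.3 mi
The fourth-nearest is M0 at 178.0 mi.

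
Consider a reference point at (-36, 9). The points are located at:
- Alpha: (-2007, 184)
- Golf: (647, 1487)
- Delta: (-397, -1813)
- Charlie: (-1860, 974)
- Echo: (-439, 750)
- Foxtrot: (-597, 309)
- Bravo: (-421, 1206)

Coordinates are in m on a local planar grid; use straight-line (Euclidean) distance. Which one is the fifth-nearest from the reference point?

Distance to each, sorted:
Foxtrot: 636.2 m
Echo: 843.5 m
Bravo: 1257.4 m
Golf: 1628.2 m
Delta: 1857.4 m
Alpha: 1978.8 m
Charlie: 2063.5 m
The fifth-nearest is Delta at 1857.4 m.

Delta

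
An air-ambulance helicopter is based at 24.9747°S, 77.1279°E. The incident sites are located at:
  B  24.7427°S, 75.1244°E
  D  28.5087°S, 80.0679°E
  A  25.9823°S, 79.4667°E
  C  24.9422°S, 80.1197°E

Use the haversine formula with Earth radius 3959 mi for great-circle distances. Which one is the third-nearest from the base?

C

Distance to each, sorted:
B: 126.6 mi
A: 161.6 mi
C: 187.4 mi
D: 304.2 mi
The third-nearest is C at 187.4 mi.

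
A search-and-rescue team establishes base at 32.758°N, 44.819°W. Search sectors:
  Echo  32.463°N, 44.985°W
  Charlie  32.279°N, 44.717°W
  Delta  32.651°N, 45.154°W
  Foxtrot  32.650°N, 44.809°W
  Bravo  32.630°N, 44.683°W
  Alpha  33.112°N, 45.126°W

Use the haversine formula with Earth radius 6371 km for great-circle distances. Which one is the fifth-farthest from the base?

Bravo

Distance to each, sorted:
Charlie: 54.1 km
Alpha: 48.7 km
Echo: 36.3 km
Delta: 33.5 km
Bravo: 19.1 km
Foxtrot: 12.0 km
The fifth-farthest is Bravo at 19.1 km.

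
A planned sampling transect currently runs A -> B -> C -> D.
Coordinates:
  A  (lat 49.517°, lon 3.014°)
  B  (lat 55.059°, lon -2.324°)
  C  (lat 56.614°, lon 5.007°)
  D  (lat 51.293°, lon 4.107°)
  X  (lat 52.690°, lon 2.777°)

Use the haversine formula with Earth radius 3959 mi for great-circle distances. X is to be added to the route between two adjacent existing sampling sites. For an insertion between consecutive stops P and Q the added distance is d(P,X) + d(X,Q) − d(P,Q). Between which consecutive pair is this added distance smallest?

Added distance for inserting X between each consecutive pair:
A–B: 39.7 mi
B–C: 245.9 mi
C–D: 27.8 mi
Smallest added distance is 27.8 mi, inserting between C and D.

between C and D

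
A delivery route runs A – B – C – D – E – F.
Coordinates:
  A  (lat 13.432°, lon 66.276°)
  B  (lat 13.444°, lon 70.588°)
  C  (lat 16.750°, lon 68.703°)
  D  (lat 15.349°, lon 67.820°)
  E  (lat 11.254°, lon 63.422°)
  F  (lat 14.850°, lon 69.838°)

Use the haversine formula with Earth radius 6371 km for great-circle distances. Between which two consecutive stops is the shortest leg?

C–D

Leg distances:
A→B: 466.3 km
B→C: 419.6 km
C→D: 182.1 km
D→E: 658.6 km
E→F: 801.7 km
The shortest leg is C–D at 182.1 km.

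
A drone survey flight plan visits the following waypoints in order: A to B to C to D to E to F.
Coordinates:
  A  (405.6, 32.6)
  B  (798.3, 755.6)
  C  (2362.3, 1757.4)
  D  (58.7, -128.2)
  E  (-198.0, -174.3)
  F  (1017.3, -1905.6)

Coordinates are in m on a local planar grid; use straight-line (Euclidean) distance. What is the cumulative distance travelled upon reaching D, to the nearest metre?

Leg distances:
A→B: 822.8 m  (cumulative 822.8 m)
B→C: 1857.3 m  (cumulative 2680.1 m)
C→D: 2976.9 m  (cumulative 5657.0 m)
Cumulative distance at D ≈ 5657 m.

5657 m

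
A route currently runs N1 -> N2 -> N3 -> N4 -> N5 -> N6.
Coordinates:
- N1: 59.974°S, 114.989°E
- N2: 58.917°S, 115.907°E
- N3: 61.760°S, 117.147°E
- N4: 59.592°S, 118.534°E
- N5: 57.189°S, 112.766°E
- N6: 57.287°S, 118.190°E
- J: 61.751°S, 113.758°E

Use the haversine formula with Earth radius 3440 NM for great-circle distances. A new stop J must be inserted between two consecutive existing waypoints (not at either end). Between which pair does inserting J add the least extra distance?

Added distance for inserting J between each consecutive pair:
N1–N2: 224.9 NM
N2–N3: 103.4 NM
N3–N4: 150.9 NM
N4–N5: 234.9 NM
N5–N6: 399.2 NM
Smallest added distance is 103.4 NM, inserting between N2 and N3.

between N2 and N3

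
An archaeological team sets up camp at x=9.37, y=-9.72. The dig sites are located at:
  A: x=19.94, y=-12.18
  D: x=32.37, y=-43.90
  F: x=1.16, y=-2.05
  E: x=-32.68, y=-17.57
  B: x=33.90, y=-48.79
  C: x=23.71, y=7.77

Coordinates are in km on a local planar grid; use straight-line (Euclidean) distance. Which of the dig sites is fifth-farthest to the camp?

F

Distances from the camp (x=9.37, y=-9.72):
B: 46.1 km
E: 42.8 km
D: 41.2 km
C: 22.6 km
F: 11.2 km
A: 10.9 km
The fifth-farthest is F at 11.2 km.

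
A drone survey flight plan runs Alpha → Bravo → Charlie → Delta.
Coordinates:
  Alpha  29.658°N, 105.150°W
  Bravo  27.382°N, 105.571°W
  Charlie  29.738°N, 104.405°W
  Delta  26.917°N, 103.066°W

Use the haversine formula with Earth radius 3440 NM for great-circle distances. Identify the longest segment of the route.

Leg distances:
Alpha→Bravo: 138.4 NM
Bravo→Charlie: 154.2 NM
Charlie→Delta: 183.6 NM
The longest leg is Charlie–Delta at 183.6 NM.

Charlie–Delta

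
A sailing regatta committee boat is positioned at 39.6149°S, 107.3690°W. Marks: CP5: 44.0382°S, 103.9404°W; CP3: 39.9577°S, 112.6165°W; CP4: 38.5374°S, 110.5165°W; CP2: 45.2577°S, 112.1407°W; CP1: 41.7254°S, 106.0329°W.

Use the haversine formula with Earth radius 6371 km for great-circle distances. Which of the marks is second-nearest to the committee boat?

Distances from the committee boat (39.6149°S, 107.3690°W):
CP1: 260.3 km
CP4: 296.9 km
CP3: 449.9 km
CP5: 567.9 km
CP2: 739.3 km
The second-nearest is CP4 at 296.9 km.

CP4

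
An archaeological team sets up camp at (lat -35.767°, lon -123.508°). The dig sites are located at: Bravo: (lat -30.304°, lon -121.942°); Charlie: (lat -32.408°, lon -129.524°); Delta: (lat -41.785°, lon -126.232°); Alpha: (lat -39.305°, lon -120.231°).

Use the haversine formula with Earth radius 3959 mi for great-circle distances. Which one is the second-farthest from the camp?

Charlie

Distances from the camp ((lat -35.767°, lon -123.508°)):
Delta: 440.9 mi
Charlie: 415.1 mi
Bravo: 388.2 mi
Alpha: 303.3 mi
The second-farthest is Charlie at 415.1 mi.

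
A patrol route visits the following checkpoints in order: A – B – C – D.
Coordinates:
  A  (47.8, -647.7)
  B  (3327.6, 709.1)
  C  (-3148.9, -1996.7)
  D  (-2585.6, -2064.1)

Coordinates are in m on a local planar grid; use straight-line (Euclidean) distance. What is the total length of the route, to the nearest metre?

Leg distances:
A→B: 3549.4 m  (cumulative 3549.4 m)
B→C: 7019.0 m  (cumulative 10568.4 m)
C→D: 567.3 m  (cumulative 11135.7 m)
Total route length ≈ 11136 m.

11136 m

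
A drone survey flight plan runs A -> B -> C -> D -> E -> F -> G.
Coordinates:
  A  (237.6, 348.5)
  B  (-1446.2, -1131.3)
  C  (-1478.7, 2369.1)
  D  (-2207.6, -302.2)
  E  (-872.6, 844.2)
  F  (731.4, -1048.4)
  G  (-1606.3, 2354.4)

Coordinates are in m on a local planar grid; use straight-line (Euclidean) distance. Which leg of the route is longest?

F–G

Leg distances:
A→B: 2241.6 m
B→C: 3500.6 m
C→D: 2769.0 m
D→E: 1759.7 m
E→F: 2480.9 m
F→G: 4128.4 m
The longest leg is F–G at 4128.4 m.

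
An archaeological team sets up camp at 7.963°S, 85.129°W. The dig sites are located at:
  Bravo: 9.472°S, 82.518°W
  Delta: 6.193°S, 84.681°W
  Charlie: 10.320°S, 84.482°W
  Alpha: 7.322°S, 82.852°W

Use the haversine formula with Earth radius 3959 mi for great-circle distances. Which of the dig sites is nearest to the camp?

Delta

Distance to each, sorted:
Delta: 126.1 mi
Alpha: 162.1 mi
Charlie: 168.7 mi
Bravo: 206.6 mi
The nearest is Delta at 126.1 mi.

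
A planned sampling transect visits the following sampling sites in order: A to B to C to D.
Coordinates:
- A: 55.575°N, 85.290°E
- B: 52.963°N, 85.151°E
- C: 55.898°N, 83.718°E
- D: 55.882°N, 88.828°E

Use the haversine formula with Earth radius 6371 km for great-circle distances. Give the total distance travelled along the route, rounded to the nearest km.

948 km

Leg distances:
A→B: 290.6 km  (cumulative 290.6 km)
B→C: 339.2 km  (cumulative 629.8 km)
C→D: 318.6 km  (cumulative 948.4 km)
Total route length ≈ 948 km.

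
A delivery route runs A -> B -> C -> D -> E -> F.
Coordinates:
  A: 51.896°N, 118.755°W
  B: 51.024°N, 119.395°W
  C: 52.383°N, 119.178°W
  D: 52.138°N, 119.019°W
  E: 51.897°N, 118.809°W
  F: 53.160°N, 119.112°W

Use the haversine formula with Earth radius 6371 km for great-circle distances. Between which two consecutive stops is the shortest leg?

C–D

Leg distances:
A→B: 106.6 km
B→C: 151.9 km
C→D: 29.3 km
D→E: 30.4 km
E→F: 141.9 km
The shortest leg is C–D at 29.3 km.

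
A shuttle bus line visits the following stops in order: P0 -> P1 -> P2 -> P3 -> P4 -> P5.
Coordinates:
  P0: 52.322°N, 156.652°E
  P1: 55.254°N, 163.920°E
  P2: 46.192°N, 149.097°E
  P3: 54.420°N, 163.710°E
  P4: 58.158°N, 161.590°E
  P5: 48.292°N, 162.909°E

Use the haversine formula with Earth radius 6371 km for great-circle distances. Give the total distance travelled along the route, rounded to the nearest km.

4938 km

Leg distances:
P0→P1: 577.7 km  (cumulative 577.7 km)
P1→P2: 1445.0 km  (cumulative 2022.7 km)
P2→P3: 1378.7 km  (cumulative 3401.4 km)
P3→P4: 435.7 km  (cumulative 3837.1 km)
P4→P5: 1100.5 km  (cumulative 4937.6 km)
Total route length ≈ 4938 km.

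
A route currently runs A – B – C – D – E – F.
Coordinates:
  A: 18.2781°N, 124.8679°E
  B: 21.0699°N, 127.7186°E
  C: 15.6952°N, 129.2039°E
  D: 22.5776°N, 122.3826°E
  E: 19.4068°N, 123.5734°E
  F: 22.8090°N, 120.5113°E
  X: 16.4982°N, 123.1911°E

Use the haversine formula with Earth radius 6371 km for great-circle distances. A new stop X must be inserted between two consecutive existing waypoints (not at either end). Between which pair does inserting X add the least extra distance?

between C and D

Added distance for inserting X between each consecutive pair:
A–B: 532.2 km
B–C: 727.4 km
C–D: 281.8 km
D–E: 633.6 km
E–F: 587.7 km
Smallest added distance is 281.8 km, inserting between C and D.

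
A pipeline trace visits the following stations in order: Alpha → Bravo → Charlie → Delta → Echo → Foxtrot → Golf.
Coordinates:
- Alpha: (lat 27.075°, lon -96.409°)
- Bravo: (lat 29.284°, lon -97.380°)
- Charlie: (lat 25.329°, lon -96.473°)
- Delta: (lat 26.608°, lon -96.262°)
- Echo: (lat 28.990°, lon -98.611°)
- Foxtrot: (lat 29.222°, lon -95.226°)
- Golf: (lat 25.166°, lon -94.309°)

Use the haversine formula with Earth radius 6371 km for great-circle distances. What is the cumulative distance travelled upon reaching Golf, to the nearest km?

1997 km

Leg distances:
Alpha→Bravo: 263.4 km  (cumulative 263.4 km)
Bravo→Charlie: 448.8 km  (cumulative 712.2 km)
Charlie→Delta: 143.8 km  (cumulative 856.0 km)
Delta→Echo: 351.5 km  (cumulative 1207.5 km)
Echo→Foxtrot: 329.9 km  (cumulative 1537.3 km)
Foxtrot→Golf: 460.0 km  (cumulative 1997.4 km)
Cumulative distance at Golf ≈ 1997 km.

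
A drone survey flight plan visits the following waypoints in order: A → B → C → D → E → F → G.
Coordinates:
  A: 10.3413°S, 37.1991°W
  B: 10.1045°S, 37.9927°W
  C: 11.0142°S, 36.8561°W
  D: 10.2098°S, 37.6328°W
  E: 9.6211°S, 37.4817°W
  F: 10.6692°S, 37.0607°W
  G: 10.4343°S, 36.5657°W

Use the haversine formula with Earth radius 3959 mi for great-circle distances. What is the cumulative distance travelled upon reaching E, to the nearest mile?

275 mi

Leg distances:
A→B: 56.4 mi  (cumulative 56.4 mi)
B→C: 99.6 mi  (cumulative 155.9 mi)
C→D: 76.6 mi  (cumulative 232.6 mi)
D→E: 42.0 mi  (cumulative 274.5 mi)
Cumulative distance at E ≈ 275 mi.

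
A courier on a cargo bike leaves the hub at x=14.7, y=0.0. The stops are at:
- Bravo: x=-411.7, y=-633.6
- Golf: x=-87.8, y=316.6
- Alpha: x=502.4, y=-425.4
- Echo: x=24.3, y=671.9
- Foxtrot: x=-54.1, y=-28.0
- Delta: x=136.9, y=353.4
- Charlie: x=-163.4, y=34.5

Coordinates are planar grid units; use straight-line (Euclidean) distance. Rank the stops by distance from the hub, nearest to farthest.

Foxtrot, Charlie, Golf, Delta, Alpha, Echo, Bravo

Distances from the hub:
Foxtrot x=-54.1, y=-28.0: 74.3
Charlie x=-163.4, y=34.5: 181.4
Golf x=-87.8, y=316.6: 332.8
Delta x=136.9, y=353.4: 373.9
Alpha x=502.4, y=-425.4: 647.2
Echo x=24.3, y=671.9: 672.0
Bravo x=-411.7, y=-633.6: 763.7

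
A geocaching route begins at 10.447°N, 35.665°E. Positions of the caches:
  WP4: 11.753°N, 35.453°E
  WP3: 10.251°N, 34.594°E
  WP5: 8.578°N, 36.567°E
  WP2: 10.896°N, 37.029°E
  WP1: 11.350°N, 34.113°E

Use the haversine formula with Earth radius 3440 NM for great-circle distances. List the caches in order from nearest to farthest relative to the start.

Distances from the start:
WP3 10.251°N, 34.594°E: 64.3 NM
WP4 11.753°N, 35.453°E: 79.4 NM
WP2 10.896°N, 37.029°E: 84.9 NM
WP1 11.350°N, 34.113°E: 106.4 NM
WP5 8.578°N, 36.567°E: 124.3 NM

WP3, WP4, WP2, WP1, WP5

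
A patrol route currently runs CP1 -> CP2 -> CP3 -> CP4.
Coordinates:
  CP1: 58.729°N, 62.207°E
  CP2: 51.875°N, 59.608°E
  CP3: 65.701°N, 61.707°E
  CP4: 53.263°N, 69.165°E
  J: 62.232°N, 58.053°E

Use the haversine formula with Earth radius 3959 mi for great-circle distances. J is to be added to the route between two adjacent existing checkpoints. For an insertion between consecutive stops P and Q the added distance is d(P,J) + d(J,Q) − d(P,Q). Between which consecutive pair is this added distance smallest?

Added distance for inserting J between each consecutive pair:
CP1–CP2: 513.8 mi
CP2–CP3: 23.8 mi
CP3–CP4: 107.8 mi
Smallest added distance is 23.8 mi, inserting between CP2 and CP3.

between CP2 and CP3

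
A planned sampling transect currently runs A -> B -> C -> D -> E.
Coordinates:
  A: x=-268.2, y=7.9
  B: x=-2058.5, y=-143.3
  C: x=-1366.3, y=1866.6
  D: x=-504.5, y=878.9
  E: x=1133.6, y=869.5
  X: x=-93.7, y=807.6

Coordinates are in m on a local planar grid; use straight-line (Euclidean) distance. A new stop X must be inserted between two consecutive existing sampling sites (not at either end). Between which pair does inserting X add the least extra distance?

Added distance for inserting X between each consecutive pair:
A–B: 1204.7 m
B–C: 1712.6 m
C–D: 761.7 m
D–E: 7.7 m
Smallest added distance is 7.7 m, inserting between D and E.

between D and E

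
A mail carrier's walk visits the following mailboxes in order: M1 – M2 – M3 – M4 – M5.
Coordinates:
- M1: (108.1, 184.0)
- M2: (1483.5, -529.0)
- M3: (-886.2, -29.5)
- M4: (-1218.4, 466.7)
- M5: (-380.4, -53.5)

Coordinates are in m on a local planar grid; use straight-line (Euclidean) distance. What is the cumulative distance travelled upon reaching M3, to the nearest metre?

3971 m

Leg distances:
M1→M2: 1549.2 m  (cumulative 1549.2 m)
M2→M3: 2421.8 m  (cumulative 3971.0 m)
Cumulative distance at M3 ≈ 3971 m.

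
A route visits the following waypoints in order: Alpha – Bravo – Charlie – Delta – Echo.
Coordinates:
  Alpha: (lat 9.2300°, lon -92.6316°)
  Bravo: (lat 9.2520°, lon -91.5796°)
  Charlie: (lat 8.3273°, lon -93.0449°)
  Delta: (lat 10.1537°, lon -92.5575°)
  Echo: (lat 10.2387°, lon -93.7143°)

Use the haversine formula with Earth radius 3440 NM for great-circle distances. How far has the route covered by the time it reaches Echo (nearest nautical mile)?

Leg distances:
Alpha→Bravo: 62.4 NM  (cumulative 62.4 NM)
Bravo→Charlie: 103.2 NM  (cumulative 165.5 NM)
Charlie→Delta: 113.4 NM  (cumulative 278.9 NM)
Delta→Echo: 68.5 NM  (cumulative 347.5 NM)
Cumulative distance at Echo ≈ 347 NM.

347 NM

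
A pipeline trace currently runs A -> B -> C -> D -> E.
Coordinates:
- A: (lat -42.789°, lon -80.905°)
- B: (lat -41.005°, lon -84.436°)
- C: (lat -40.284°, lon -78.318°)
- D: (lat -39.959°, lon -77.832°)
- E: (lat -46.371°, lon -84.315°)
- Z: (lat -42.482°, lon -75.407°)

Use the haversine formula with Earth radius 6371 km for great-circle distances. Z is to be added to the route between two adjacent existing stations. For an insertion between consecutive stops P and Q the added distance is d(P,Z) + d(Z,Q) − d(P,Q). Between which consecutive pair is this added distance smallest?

Added distance for inserting Z between each consecutive pair:
A–B: 864.3 km
B–C: 588.7 km
C–D: 635.8 km
D–E: 289.3 km
Smallest added distance is 289.3 km, inserting between D and E.

between D and E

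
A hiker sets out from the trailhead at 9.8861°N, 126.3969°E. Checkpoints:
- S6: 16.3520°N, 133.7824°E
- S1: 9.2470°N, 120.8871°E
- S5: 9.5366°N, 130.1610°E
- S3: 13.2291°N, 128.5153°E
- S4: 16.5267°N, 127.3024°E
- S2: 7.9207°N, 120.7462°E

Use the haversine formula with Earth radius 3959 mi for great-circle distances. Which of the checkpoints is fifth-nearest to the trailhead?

Distance to each, sorted:
S5: 257.5 mi
S3: 271.9 mi
S1: 378.0 mi
S2: 408.9 mi
S4: 462.9 mi
S6: 668.1 mi
The fifth-nearest is S4 at 462.9 mi.

S4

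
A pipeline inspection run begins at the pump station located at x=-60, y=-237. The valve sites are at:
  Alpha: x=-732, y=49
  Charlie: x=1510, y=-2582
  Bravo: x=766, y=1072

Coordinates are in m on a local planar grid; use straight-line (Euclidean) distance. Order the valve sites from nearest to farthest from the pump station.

Distances from the pump station:
Alpha x=-732, y=49: 730.3 m
Bravo x=766, y=1072: 1547.8 m
Charlie x=1510, y=-2582: 2822.0 m

Alpha, Bravo, Charlie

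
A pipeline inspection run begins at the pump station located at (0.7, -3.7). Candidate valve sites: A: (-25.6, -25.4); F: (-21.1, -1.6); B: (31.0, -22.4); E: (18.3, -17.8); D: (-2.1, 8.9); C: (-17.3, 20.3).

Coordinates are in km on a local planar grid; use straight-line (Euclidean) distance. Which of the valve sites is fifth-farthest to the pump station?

F

Distances from the pump station ((0.7, -3.7)):
B: 35.6 km
A: 34.1 km
C: 30.0 km
E: 22.6 km
F: 21.9 km
D: 12.9 km
The fifth-farthest is F at 21.9 km.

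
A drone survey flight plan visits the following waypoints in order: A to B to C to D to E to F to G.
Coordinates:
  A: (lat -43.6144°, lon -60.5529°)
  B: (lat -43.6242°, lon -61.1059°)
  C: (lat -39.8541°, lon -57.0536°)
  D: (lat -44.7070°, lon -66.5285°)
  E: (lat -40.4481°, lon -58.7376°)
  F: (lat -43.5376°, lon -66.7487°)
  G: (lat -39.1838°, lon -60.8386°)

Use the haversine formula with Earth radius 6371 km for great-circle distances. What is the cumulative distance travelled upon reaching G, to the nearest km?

3759 km

Leg distances:
A→B: 44.5 km  (cumulative 44.5 km)
B→C: 537.2 km  (cumulative 581.8 km)
C→D: 947.0 km  (cumulative 1528.8 km)
D→E: 793.9 km  (cumulative 2322.7 km)
E→F: 745.4 km  (cumulative 3068.1 km)
F→G: 690.8 km  (cumulative 3758.9 km)
Cumulative distance at G ≈ 3759 km.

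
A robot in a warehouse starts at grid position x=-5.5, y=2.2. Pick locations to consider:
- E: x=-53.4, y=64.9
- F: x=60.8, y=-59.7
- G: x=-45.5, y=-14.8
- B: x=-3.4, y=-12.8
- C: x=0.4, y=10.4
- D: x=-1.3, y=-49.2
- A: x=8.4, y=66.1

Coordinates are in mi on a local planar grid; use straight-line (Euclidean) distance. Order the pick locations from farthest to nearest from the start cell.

F, E, A, D, G, B, C

Computing each straight-line distance from x=-5.5, y=2.2:
F x=60.8, y=-59.7: 90.7 mi
E x=-53.4, y=64.9: 78.9 mi
A x=8.4, y=66.1: 65.4 mi
D x=-1.3, y=-49.2: 51.6 mi
G x=-45.5, y=-14.8: 43.5 mi
B x=-3.4, y=-12.8: 15.1 mi
C x=0.4, y=10.4: 10.1 mi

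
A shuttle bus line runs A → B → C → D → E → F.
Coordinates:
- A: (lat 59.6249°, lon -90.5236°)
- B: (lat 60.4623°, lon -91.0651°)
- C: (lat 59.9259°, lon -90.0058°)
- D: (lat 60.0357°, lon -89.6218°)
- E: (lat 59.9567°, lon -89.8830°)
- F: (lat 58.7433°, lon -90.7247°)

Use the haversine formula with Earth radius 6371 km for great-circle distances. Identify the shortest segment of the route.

D–E

Leg distances:
A→B: 97.8 km
B→C: 83.6 km
C→D: 24.6 km
D→E: 17.0 km
E→F: 143.1 km
The shortest leg is D–E at 17.0 km.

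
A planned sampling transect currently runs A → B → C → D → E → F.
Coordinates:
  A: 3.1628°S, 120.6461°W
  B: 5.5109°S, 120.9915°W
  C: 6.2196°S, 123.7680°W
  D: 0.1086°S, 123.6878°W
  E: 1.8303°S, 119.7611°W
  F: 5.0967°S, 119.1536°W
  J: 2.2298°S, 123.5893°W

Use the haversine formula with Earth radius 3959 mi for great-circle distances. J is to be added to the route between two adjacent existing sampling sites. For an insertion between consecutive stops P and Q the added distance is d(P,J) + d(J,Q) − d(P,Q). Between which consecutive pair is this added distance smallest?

Added distance for inserting J between each consecutive pair:
A–B: 338.0 mi
B–C: 367.8 mi
C–D: 0.4 mi
D–E: 116.3 mi
E–F: 400.6 mi
Smallest added distance is 0.4 mi, inserting between C and D.

between C and D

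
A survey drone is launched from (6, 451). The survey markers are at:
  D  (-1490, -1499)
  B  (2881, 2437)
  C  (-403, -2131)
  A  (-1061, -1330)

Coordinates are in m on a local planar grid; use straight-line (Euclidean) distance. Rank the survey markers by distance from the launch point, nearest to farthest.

Computing each straight-line distance from (6, 451):
A (-1061, -1330): 2076.2 m
D (-1490, -1499): 2457.7 m
C (-403, -2131): 2614.2 m
B (2881, 2437): 3494.3 m

A, D, C, B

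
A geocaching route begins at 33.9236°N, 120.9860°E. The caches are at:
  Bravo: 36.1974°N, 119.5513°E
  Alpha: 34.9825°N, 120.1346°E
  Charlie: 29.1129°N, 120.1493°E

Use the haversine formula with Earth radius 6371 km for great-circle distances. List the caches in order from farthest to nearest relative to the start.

Charlie, Bravo, Alpha

Distance from the start at 33.9236°N, 120.9860°E to each:
Charlie 29.1129°N, 120.1493°E: 540.8 km
Bravo 36.1974°N, 119.5513°E: 284.6 km
Alpha 34.9825°N, 120.1346°E: 141.3 km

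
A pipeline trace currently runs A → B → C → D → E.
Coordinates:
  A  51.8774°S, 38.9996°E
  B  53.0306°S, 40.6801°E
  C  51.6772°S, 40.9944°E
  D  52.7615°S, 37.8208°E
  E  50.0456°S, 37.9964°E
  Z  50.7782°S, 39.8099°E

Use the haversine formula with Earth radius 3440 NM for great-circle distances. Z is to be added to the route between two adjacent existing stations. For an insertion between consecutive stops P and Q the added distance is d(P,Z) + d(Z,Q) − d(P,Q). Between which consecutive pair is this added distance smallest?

Added distance for inserting Z between each consecutive pair:
A–B: 119.1 NM
B–C: 126.9 NM
C–D: 76.5 NM
D–E: 59.1 NM
Smallest added distance is 59.1 NM, inserting between D and E.

between D and E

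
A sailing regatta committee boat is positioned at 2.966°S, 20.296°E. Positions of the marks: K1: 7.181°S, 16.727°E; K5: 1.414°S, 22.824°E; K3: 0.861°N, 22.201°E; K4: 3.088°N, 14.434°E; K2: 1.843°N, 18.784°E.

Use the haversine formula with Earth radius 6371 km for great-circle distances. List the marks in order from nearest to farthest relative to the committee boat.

Distance from the committee boat at 2.966°S, 20.296°E to each:
K5 1.414°S, 22.824°E: 329.7 km
K3 0.861°N, 22.201°E: 475.3 km
K2 1.843°N, 18.784°E: 560.5 km
K1 7.181°S, 16.727°E: 613.1 km
K4 3.088°N, 14.434°E: 936.8 km

K5, K3, K2, K1, K4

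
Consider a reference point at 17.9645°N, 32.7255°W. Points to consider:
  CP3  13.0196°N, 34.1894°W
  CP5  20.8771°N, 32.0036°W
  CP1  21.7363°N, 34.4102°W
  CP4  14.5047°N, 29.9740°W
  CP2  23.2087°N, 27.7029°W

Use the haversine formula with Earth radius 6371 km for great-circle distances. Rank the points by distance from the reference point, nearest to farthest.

CP5, CP1, CP4, CP3, CP2

Distance from the reference point at 17.9645°N, 32.7255°W to each:
CP5 20.8771°N, 32.0036°W: 332.6 km
CP1 21.7363°N, 34.4102°W: 454.9 km
CP4 14.5047°N, 29.9740°W: 484.0 km
CP3 13.0196°N, 34.1894°W: 571.8 km
CP2 23.2087°N, 27.7029°W: 783.0 km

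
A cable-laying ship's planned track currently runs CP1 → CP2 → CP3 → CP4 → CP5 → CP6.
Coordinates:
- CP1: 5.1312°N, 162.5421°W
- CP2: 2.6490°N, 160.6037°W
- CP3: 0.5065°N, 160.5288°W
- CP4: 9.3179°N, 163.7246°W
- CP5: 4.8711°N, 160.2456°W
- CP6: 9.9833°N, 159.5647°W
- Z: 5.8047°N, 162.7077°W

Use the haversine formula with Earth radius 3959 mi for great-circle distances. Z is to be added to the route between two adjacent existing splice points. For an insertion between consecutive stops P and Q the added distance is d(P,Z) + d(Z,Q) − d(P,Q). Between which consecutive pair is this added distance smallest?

Added distance for inserting Z between each consecutive pair:
CP1–CP2: 92.3 mi
CP2–CP3: 509.4 mi
CP3–CP4: 1.0 mi
CP4–CP5: 44.8 mi
CP5–CP6: 185.0 mi
Smallest added distance is 1.0 mi, inserting between CP3 and CP4.

between CP3 and CP4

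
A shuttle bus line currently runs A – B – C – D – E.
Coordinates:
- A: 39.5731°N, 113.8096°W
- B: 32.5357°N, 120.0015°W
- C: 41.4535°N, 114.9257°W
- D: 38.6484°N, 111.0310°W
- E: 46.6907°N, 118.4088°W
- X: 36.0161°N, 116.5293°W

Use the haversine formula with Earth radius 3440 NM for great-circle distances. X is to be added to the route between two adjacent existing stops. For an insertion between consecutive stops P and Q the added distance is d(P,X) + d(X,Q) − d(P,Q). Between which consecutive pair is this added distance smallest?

Added distance for inserting X between each consecutive pair:
A–B: 2.1 NM
B–C: 17.9 NM
C–D: 395.6 NM
D–E: 370.9 NM
Smallest added distance is 2.1 NM, inserting between A and B.

between A and B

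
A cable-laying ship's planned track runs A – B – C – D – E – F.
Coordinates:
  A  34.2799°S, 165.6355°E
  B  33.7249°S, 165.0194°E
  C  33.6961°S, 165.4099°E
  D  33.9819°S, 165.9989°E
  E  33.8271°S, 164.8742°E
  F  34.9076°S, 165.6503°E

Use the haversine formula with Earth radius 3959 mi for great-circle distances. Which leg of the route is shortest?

Leg distances:
A→B: 52.1 mi
B→C: 22.5 mi
C→D: 39.1 mi
D→E: 65.4 mi
E→F: 86.8 mi
The shortest leg is B–C at 22.5 mi.

B–C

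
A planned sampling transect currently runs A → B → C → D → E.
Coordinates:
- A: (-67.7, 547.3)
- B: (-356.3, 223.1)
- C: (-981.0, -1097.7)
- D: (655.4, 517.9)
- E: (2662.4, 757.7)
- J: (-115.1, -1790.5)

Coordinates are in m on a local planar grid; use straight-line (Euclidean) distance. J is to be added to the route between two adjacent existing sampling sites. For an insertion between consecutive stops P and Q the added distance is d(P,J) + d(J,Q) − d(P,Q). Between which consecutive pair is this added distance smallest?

Added distance for inserting J between each consecutive pair:
A–B: 3932.2 m
B–C: 1675.9 m
C–D: 1243.0 m
D–E: 4181.6 m
Smallest added distance is 1243.0 m, inserting between C and D.

between C and D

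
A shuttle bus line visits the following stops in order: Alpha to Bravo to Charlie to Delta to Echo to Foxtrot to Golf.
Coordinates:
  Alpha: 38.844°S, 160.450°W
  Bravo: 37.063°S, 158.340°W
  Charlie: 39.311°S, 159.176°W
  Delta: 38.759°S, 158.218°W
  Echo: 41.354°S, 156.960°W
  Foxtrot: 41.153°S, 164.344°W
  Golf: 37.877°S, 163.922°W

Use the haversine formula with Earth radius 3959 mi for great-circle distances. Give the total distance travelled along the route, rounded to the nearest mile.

1197 mi

Leg distances:
Alpha→Bravo: 168.4 mi  (cumulative 168.4 mi)
Bravo→Charlie: 161.8 mi  (cumulative 330.2 mi)
Charlie→Delta: 64.0 mi  (cumulative 394.2 mi)
Delta→Echo: 191.2 mi  (cumulative 585.5 mi)
Echo→Foxtrot: 383.7 mi  (cumulative 969.2 mi)
Foxtrot→Golf: 227.5 mi  (cumulative 1196.7 mi)
Total route length ≈ 1197 mi.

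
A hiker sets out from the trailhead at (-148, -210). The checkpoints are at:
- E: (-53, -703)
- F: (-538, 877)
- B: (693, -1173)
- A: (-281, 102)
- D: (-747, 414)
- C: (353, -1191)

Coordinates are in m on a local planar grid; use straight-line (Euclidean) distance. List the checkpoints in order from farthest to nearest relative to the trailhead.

B, F, C, D, E, A

Computing each straight-line distance from (-148, -210):
B (693, -1173): 1278.5 m
F (-538, 877): 1154.8 m
C (353, -1191): 1101.5 m
D (-747, 414): 865.0 m
E (-53, -703): 502.1 m
A (-281, 102): 339.2 m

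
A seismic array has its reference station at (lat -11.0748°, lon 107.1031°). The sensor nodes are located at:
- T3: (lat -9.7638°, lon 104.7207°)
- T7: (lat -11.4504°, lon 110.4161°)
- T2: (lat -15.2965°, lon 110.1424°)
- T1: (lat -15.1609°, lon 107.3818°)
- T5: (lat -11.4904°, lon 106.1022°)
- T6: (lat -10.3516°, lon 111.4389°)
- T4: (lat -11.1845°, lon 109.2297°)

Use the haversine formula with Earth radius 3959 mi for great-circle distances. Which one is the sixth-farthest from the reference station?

Distance to each, sorted:
T2: 356.2 mi
T6: 298.6 mi
T1: 283.0 mi
T7: 226.0 mi
T3: 185.5 mi
T4: 144.4 mi
T5: 73.7 mi
The sixth-farthest is T4 at 144.4 mi.

T4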